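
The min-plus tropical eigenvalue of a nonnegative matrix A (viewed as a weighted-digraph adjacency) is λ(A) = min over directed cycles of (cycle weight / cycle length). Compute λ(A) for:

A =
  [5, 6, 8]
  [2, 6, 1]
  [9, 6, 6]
λ(A) = 7/2

Enumerate directed cycles and compute their means (weight / length). Sample:
  cycle 0 → 0: weight = 5, length = 1, mean = 5/1 ≈ 5.000
  cycle 1 → 1: weight = 6, length = 1, mean = 6/1 ≈ 6.000
  cycle 2 → 2: weight = 6, length = 1, mean = 6/1 ≈ 6.000
  cycle 0 → 1 → 0: weight = 8, length = 2, mean = 8/2 ≈ 4.000
  cycle 0 → 2 → 0: weight = 17, length = 2, mean = 17/2 ≈ 8.500
  cycle 1 → 0 → 1: weight = 8, length = 2, mean = 8/2 ≈ 4.000
Minimum mean = 3.500, attained e.g. along the cycle 1 → 2 → 1 with weight 7 and length 2. So λ(A) = 7/2 = 7/2.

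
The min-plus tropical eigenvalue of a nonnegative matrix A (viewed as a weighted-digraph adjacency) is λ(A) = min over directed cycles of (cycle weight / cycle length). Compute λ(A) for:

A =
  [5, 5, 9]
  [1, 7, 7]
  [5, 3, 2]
λ(A) = 2

Enumerate directed cycles and compute their means (weight / length). Sample:
  cycle 0 → 0: weight = 5, length = 1, mean = 5/1 ≈ 5.000
  cycle 1 → 1: weight = 7, length = 1, mean = 7/1 ≈ 7.000
  cycle 2 → 2: weight = 2, length = 1, mean = 2/1 ≈ 2.000
  cycle 0 → 1 → 0: weight = 6, length = 2, mean = 6/2 ≈ 3.000
  cycle 0 → 2 → 0: weight = 14, length = 2, mean = 14/2 ≈ 7.000
  cycle 1 → 0 → 1: weight = 6, length = 2, mean = 6/2 ≈ 3.000
Minimum mean = 2.000, attained e.g. along the cycle 2 → 2 with weight 2 and length 1. So λ(A) = 2/1 = 2.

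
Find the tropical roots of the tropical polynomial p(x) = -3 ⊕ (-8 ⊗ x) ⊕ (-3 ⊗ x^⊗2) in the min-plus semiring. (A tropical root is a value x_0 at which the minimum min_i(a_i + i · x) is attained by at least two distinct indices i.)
Roots: {-5, 5}

Each tropical root is a break point of the lower envelope of the lines y = a_i + i · x (there are 3 lines, with slopes 0, 1, ..., 2). Only the lines that attain the minimum somewhere contribute to roots; other lines are dominated. Here the surviving (envelope) indices are i = 2, i = 1, i = 0.
Intersections between consecutive envelope lines give the roots: for adjacent envelope indices i < j the intersection is x = (a_i − a_j) / (j − i). Reading off the sorted break points: {-5, 5}.
Verification: at each break x_0, at least two indices attain the minimum of min_i(a_i + i · x_0).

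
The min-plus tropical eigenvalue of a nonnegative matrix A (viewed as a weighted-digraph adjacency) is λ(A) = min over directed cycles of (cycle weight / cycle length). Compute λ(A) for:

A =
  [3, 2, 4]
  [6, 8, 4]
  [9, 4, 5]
λ(A) = 3

Enumerate directed cycles and compute their means (weight / length). Sample:
  cycle 0 → 0: weight = 3, length = 1, mean = 3/1 ≈ 3.000
  cycle 1 → 1: weight = 8, length = 1, mean = 8/1 ≈ 8.000
  cycle 2 → 2: weight = 5, length = 1, mean = 5/1 ≈ 5.000
  cycle 0 → 1 → 0: weight = 8, length = 2, mean = 8/2 ≈ 4.000
  cycle 0 → 2 → 0: weight = 13, length = 2, mean = 13/2 ≈ 6.500
  cycle 1 → 0 → 1: weight = 8, length = 2, mean = 8/2 ≈ 4.000
Minimum mean = 3.000, attained e.g. along the cycle 0 → 0 with weight 3 and length 1. So λ(A) = 3/1 = 3.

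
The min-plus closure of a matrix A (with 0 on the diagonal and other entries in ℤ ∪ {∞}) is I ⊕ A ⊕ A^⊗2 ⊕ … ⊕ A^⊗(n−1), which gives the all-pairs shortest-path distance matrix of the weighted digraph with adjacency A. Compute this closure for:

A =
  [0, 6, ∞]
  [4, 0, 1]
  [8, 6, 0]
Closure =
  [0, 6, 7]
  [4, 0, 1]
  [8, 6, 0]

This is the Floyd-Warshall all-pairs shortest-path computation. For each intermediate vertex k = 0, 1, …, 2, update dist[i][j] ← min(dist[i][j], dist[i][k] + dist[k][j]). The final matrix gives, for each (i, j), the minimum total weight of any directed path from i to j (possibly empty when i = j).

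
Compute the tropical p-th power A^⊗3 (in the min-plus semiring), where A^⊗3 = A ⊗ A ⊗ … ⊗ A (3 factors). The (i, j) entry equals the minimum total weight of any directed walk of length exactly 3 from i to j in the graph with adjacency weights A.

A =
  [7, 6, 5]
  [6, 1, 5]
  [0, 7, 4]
A^⊗3 =
  [9, 8, 10]
  [6, 3, 7]
  [5, 7, 9]

Each entry (A^⊗3)_ij equals the minimum over all length-3 walks i = v_0 → v_1 → … → v_3 = j of Σ_t A[v_t][v_{t+1}]. For example, for (i, j) = (0, 2) we minimise over 9 possible intermediate vertex sequences; the minimum is 10, attained along the walk 0 → 2 → 0 → 2.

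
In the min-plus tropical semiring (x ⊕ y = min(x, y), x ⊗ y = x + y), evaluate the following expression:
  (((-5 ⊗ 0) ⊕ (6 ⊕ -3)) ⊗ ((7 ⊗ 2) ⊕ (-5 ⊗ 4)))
(((-5 ⊗ 0) ⊕ (6 ⊕ -3)) ⊗ ((7 ⊗ 2) ⊕ (-5 ⊗ 4))) = -6

Expand innermost to outermost. Recall ⊕ takes the minimum of its arguments and ⊗ takes their sum. Working out the expression (((-5 ⊗ 0) ⊕ (6 ⊕ -3)) ⊗ ((7 ⊗ 2) ⊕ (-5 ⊗ 4))) gives -6.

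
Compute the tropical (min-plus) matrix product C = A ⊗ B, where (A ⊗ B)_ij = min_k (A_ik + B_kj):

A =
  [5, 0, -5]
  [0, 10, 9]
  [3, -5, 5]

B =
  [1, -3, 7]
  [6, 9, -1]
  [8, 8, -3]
A ⊗ B =
  [3, 2, -8]
  [1, -3, 6]
  [1, 0, -6]

Apply the min-plus product entry-by-entry:
  C[0][0] = min over k of (A[0][0] + B[0][0] = 5 + 1 = 6, A[0][1] + B[1][0] = 0 + 6 = 6, A[0][2] + B[2][0] = -5 + 8 = 3) = 3 (attained at k = 2)
  C[0][1] = min over k of (A[0][0] + B[0][1] = 5 + -3 = 2, A[0][1] + B[1][1] = 0 + 9 = 9, A[0][2] + B[2][1] = -5 + 8 = 3) = 2 (attained at k = 0)
  C[0][2] = min over k of (A[0][0] + B[0][2] = 5 + 7 = 12, A[0][1] + B[1][2] = 0 + -1 = -1, A[0][2] + B[2][2] = -5 + -3 = -8) = -8 (attained at k = 2)
  C[1][0] = min over k of (A[1][0] + B[0][0] = 0 + 1 = 1, A[1][1] + B[1][0] = 10 + 6 = 16, A[1][2] + B[2][0] = 9 + 8 = 17) = 1 (attained at k = 0)
  C[1][1] = min over k of (A[1][0] + B[0][1] = 0 + -3 = -3, A[1][1] + B[1][1] = 10 + 9 = 19, A[1][2] + B[2][1] = 9 + 8 = 17) = -3 (attained at k = 0)
  C[1][2] = min over k of (A[1][0] + B[0][2] = 0 + 7 = 7, A[1][1] + B[1][2] = 10 + -1 = 9, A[1][2] + B[2][2] = 9 + -3 = 6) = 6 (attained at k = 2)
  C[2][0] = min over k of (A[2][0] + B[0][0] = 3 + 1 = 4, A[2][1] + B[1][0] = -5 + 6 = 1, A[2][2] + B[2][0] = 5 + 8 = 13) = 1 (attained at k = 1)
  C[2][1] = min over k of (A[2][0] + B[0][1] = 3 + -3 = 0, A[2][1] + B[1][1] = -5 + 9 = 4, A[2][2] + B[2][1] = 5 + 8 = 13) = 0 (attained at k = 0)
  C[2][2] = min over k of (A[2][0] + B[0][2] = 3 + 7 = 10, A[2][1] + B[1][2] = -5 + -1 = -6, A[2][2] + B[2][2] = 5 + -3 = 2) = -6 (attained at k = 1)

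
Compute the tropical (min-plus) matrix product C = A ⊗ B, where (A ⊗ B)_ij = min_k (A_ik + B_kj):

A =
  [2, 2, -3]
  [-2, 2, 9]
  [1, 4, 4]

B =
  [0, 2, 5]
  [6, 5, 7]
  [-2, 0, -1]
A ⊗ B =
  [-5, -3, -4]
  [-2, 0, 3]
  [1, 3, 3]

Apply the min-plus product entry-by-entry:
  C[0][0] = min over k of (A[0][0] + B[0][0] = 2 + 0 = 2, A[0][1] + B[1][0] = 2 + 6 = 8, A[0][2] + B[2][0] = -3 + -2 = -5) = -5 (attained at k = 2)
  C[0][1] = min over k of (A[0][0] + B[0][1] = 2 + 2 = 4, A[0][1] + B[1][1] = 2 + 5 = 7, A[0][2] + B[2][1] = -3 + 0 = -3) = -3 (attained at k = 2)
  C[0][2] = min over k of (A[0][0] + B[0][2] = 2 + 5 = 7, A[0][1] + B[1][2] = 2 + 7 = 9, A[0][2] + B[2][2] = -3 + -1 = -4) = -4 (attained at k = 2)
  C[1][0] = min over k of (A[1][0] + B[0][0] = -2 + 0 = -2, A[1][1] + B[1][0] = 2 + 6 = 8, A[1][2] + B[2][0] = 9 + -2 = 7) = -2 (attained at k = 0)
  C[1][1] = min over k of (A[1][0] + B[0][1] = -2 + 2 = 0, A[1][1] + B[1][1] = 2 + 5 = 7, A[1][2] + B[2][1] = 9 + 0 = 9) = 0 (attained at k = 0)
  C[1][2] = min over k of (A[1][0] + B[0][2] = -2 + 5 = 3, A[1][1] + B[1][2] = 2 + 7 = 9, A[1][2] + B[2][2] = 9 + -1 = 8) = 3 (attained at k = 0)
  C[2][0] = min over k of (A[2][0] + B[0][0] = 1 + 0 = 1, A[2][1] + B[1][0] = 4 + 6 = 10, A[2][2] + B[2][0] = 4 + -2 = 2) = 1 (attained at k = 0)
  C[2][1] = min over k of (A[2][0] + B[0][1] = 1 + 2 = 3, A[2][1] + B[1][1] = 4 + 5 = 9, A[2][2] + B[2][1] = 4 + 0 = 4) = 3 (attained at k = 0)
  C[2][2] = min over k of (A[2][0] + B[0][2] = 1 + 5 = 6, A[2][1] + B[1][2] = 4 + 7 = 11, A[2][2] + B[2][2] = 4 + -1 = 3) = 3 (attained at k = 2)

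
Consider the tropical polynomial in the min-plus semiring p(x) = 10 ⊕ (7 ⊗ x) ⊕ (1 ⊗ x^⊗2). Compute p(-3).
p(-3) = -5

A tropical monomial a ⊗ x^⊗i evaluates to a + i · x. Evaluating each term at x = -3:
  Term 0 contributes 10 + 0 · -3 = 10
  Term 1 contributes 7 + 1 · -3 = 4
  Term 2 contributes 1 + 2 · -3 = -5
p(-3) = ⊕ of these = min[10, 4, -5] = -5.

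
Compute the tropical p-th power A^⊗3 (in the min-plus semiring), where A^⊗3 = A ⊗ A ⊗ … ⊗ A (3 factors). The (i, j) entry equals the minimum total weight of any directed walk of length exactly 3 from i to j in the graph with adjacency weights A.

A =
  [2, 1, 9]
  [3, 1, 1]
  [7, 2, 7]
A^⊗3 =
  [5, 3, 3]
  [5, 3, 3]
  [6, 4, 4]

Each entry (A^⊗3)_ij equals the minimum over all length-3 walks i = v_0 → v_1 → … → v_3 = j of Σ_t A[v_t][v_{t+1}]. For example, for (i, j) = (0, 2) we minimise over 9 possible intermediate vertex sequences; the minimum is 3, attained along the walk 0 → 1 → 1 → 2.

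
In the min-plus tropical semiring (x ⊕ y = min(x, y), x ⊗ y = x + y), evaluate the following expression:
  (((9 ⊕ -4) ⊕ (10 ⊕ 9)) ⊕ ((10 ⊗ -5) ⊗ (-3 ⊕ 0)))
(((9 ⊕ -4) ⊕ (10 ⊕ 9)) ⊕ ((10 ⊗ -5) ⊗ (-3 ⊕ 0))) = -4

Expand innermost to outermost. Recall ⊕ takes the minimum of its arguments and ⊗ takes their sum. Working out the expression (((9 ⊕ -4) ⊕ (10 ⊕ 9)) ⊕ ((10 ⊗ -5) ⊗ (-3 ⊕ 0))) gives -4.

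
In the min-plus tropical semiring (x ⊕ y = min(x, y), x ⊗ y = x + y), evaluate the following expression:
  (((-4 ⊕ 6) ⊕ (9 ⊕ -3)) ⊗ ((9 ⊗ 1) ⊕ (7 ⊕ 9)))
(((-4 ⊕ 6) ⊕ (9 ⊕ -3)) ⊗ ((9 ⊗ 1) ⊕ (7 ⊕ 9))) = 3

Expand innermost to outermost. Recall ⊕ takes the minimum of its arguments and ⊗ takes their sum. Working out the expression (((-4 ⊕ 6) ⊕ (9 ⊕ -3)) ⊗ ((9 ⊗ 1) ⊕ (7 ⊕ 9))) gives 3.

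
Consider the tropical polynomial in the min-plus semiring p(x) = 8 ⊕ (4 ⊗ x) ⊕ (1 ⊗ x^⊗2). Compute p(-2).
p(-2) = -3

A tropical monomial a ⊗ x^⊗i evaluates to a + i · x. Evaluating each term at x = -2:
  Term 0 contributes 8 + 0 · -2 = 8
  Term 1 contributes 4 + 1 · -2 = 2
  Term 2 contributes 1 + 2 · -2 = -3
p(-2) = ⊕ of these = min[8, 2, -3] = -3.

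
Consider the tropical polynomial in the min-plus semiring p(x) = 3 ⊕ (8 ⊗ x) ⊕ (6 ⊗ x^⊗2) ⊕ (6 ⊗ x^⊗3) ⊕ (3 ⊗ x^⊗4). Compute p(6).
p(6) = 3

A tropical monomial a ⊗ x^⊗i evaluates to a + i · x. Evaluating each term at x = 6:
  Term 0 contributes 3 + 0 · 6 = 3
  Term 1 contributes 8 + 1 · 6 = 14
  Term 2 contributes 6 + 2 · 6 = 18
  Term 3 contributes 6 + 3 · 6 = 24
  Term 4 contributes 3 + 4 · 6 = 27
p(6) = ⊕ of these = min[3, 14, 18, 24, 27] = 3.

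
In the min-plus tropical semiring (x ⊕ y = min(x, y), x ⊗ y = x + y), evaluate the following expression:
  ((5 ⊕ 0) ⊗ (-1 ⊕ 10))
((5 ⊕ 0) ⊗ (-1 ⊕ 10)) = -1

Expand innermost to outermost. Recall ⊕ takes the minimum of its arguments and ⊗ takes their sum. Working out the expression ((5 ⊕ 0) ⊗ (-1 ⊕ 10)) gives -1.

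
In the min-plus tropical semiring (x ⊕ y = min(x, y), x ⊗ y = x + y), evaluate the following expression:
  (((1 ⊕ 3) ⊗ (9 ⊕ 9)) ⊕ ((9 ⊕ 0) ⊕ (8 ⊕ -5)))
(((1 ⊕ 3) ⊗ (9 ⊕ 9)) ⊕ ((9 ⊕ 0) ⊕ (8 ⊕ -5))) = -5

Expand innermost to outermost. Recall ⊕ takes the minimum of its arguments and ⊗ takes their sum. Working out the expression (((1 ⊕ 3) ⊗ (9 ⊕ 9)) ⊕ ((9 ⊕ 0) ⊕ (8 ⊕ -5))) gives -5.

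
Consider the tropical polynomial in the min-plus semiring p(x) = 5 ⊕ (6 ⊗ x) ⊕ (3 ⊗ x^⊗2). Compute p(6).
p(6) = 5

A tropical monomial a ⊗ x^⊗i evaluates to a + i · x. Evaluating each term at x = 6:
  Term 0 contributes 5 + 0 · 6 = 5
  Term 1 contributes 6 + 1 · 6 = 12
  Term 2 contributes 3 + 2 · 6 = 15
p(6) = ⊕ of these = min[5, 12, 15] = 5.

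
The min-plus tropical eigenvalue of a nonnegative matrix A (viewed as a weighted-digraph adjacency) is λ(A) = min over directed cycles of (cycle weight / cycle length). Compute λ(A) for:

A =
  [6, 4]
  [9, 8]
λ(A) = 6

Enumerate directed cycles and compute their means (weight / length). Sample:
  cycle 0 → 0: weight = 6, length = 1, mean = 6/1 ≈ 6.000
  cycle 1 → 1: weight = 8, length = 1, mean = 8/1 ≈ 8.000
  cycle 0 → 1 → 0: weight = 13, length = 2, mean = 13/2 ≈ 6.500
  cycle 1 → 0 → 1: weight = 13, length = 2, mean = 13/2 ≈ 6.500
Minimum mean = 6.000, attained e.g. along the cycle 0 → 0 with weight 6 and length 1. So λ(A) = 6/1 = 6.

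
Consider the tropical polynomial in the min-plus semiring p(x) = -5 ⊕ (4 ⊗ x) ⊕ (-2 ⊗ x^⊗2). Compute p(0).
p(0) = -5

A tropical monomial a ⊗ x^⊗i evaluates to a + i · x. Evaluating each term at x = 0:
  Term 0 contributes -5 + 0 · 0 = -5
  Term 1 contributes 4 + 1 · 0 = 4
  Term 2 contributes -2 + 2 · 0 = -2
p(0) = ⊕ of these = min[-5, 4, -2] = -5.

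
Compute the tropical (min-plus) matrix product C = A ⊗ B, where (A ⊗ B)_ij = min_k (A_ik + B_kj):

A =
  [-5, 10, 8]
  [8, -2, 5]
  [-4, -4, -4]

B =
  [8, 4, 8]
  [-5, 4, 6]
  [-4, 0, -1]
A ⊗ B =
  [3, -1, 3]
  [-7, 2, 4]
  [-9, -4, -5]

Apply the min-plus product entry-by-entry:
  C[0][0] = min over k of (A[0][0] + B[0][0] = -5 + 8 = 3, A[0][1] + B[1][0] = 10 + -5 = 5, A[0][2] + B[2][0] = 8 + -4 = 4) = 3 (attained at k = 0)
  C[0][1] = min over k of (A[0][0] + B[0][1] = -5 + 4 = -1, A[0][1] + B[1][1] = 10 + 4 = 14, A[0][2] + B[2][1] = 8 + 0 = 8) = -1 (attained at k = 0)
  C[0][2] = min over k of (A[0][0] + B[0][2] = -5 + 8 = 3, A[0][1] + B[1][2] = 10 + 6 = 16, A[0][2] + B[2][2] = 8 + -1 = 7) = 3 (attained at k = 0)
  C[1][0] = min over k of (A[1][0] + B[0][0] = 8 + 8 = 16, A[1][1] + B[1][0] = -2 + -5 = -7, A[1][2] + B[2][0] = 5 + -4 = 1) = -7 (attained at k = 1)
  C[1][1] = min over k of (A[1][0] + B[0][1] = 8 + 4 = 12, A[1][1] + B[1][1] = -2 + 4 = 2, A[1][2] + B[2][1] = 5 + 0 = 5) = 2 (attained at k = 1)
  C[1][2] = min over k of (A[1][0] + B[0][2] = 8 + 8 = 16, A[1][1] + B[1][2] = -2 + 6 = 4, A[1][2] + B[2][2] = 5 + -1 = 4) = 4 (attained at k = 1)
  C[2][0] = min over k of (A[2][0] + B[0][0] = -4 + 8 = 4, A[2][1] + B[1][0] = -4 + -5 = -9, A[2][2] + B[2][0] = -4 + -4 = -8) = -9 (attained at k = 1)
  C[2][1] = min over k of (A[2][0] + B[0][1] = -4 + 4 = 0, A[2][1] + B[1][1] = -4 + 4 = 0, A[2][2] + B[2][1] = -4 + 0 = -4) = -4 (attained at k = 2)
  C[2][2] = min over k of (A[2][0] + B[0][2] = -4 + 8 = 4, A[2][1] + B[1][2] = -4 + 6 = 2, A[2][2] + B[2][2] = -4 + -1 = -5) = -5 (attained at k = 2)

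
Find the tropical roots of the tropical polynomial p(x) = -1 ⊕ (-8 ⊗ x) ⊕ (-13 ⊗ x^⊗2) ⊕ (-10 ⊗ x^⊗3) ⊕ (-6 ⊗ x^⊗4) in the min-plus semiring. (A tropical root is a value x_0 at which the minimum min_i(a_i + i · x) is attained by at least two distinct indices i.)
Roots: {-4, -3, 5, 7}

Each tropical root is a break point of the lower envelope of the lines y = a_i + i · x (there are 5 lines, with slopes 0, 1, ..., 4). Only the lines that attain the minimum somewhere contribute to roots; other lines are dominated. Here the surviving (envelope) indices are i = 4, i = 3, i = 2, i = 1, i = 0.
Intersections between consecutive envelope lines give the roots: for adjacent envelope indices i < j the intersection is x = (a_i − a_j) / (j − i). Reading off the sorted break points: {-4, -3, 5, 7}.
Verification: at each break x_0, at least two indices attain the minimum of min_i(a_i + i · x_0).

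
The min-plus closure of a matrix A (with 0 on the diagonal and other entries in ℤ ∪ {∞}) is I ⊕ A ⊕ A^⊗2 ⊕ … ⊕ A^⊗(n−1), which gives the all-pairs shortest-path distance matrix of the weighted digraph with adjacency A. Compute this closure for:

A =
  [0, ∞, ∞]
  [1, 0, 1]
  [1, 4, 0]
Closure =
  [0, ∞, ∞]
  [1, 0, 1]
  [1, 4, 0]

This is the Floyd-Warshall all-pairs shortest-path computation. For each intermediate vertex k = 0, 1, …, 2, update dist[i][j] ← min(dist[i][j], dist[i][k] + dist[k][j]). The final matrix gives, for each (i, j), the minimum total weight of any directed path from i to j (possibly empty when i = j).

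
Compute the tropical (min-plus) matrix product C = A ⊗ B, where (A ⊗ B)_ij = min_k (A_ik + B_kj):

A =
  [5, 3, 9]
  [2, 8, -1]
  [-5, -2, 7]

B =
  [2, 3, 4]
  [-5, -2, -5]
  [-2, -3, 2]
A ⊗ B =
  [-2, 1, -2]
  [-3, -4, 1]
  [-7, -4, -7]

Apply the min-plus product entry-by-entry:
  C[0][0] = min over k of (A[0][0] + B[0][0] = 5 + 2 = 7, A[0][1] + B[1][0] = 3 + -5 = -2, A[0][2] + B[2][0] = 9 + -2 = 7) = -2 (attained at k = 1)
  C[0][1] = min over k of (A[0][0] + B[0][1] = 5 + 3 = 8, A[0][1] + B[1][1] = 3 + -2 = 1, A[0][2] + B[2][1] = 9 + -3 = 6) = 1 (attained at k = 1)
  C[0][2] = min over k of (A[0][0] + B[0][2] = 5 + 4 = 9, A[0][1] + B[1][2] = 3 + -5 = -2, A[0][2] + B[2][2] = 9 + 2 = 11) = -2 (attained at k = 1)
  C[1][0] = min over k of (A[1][0] + B[0][0] = 2 + 2 = 4, A[1][1] + B[1][0] = 8 + -5 = 3, A[1][2] + B[2][0] = -1 + -2 = -3) = -3 (attained at k = 2)
  C[1][1] = min over k of (A[1][0] + B[0][1] = 2 + 3 = 5, A[1][1] + B[1][1] = 8 + -2 = 6, A[1][2] + B[2][1] = -1 + -3 = -4) = -4 (attained at k = 2)
  C[1][2] = min over k of (A[1][0] + B[0][2] = 2 + 4 = 6, A[1][1] + B[1][2] = 8 + -5 = 3, A[1][2] + B[2][2] = -1 + 2 = 1) = 1 (attained at k = 2)
  C[2][0] = min over k of (A[2][0] + B[0][0] = -5 + 2 = -3, A[2][1] + B[1][0] = -2 + -5 = -7, A[2][2] + B[2][0] = 7 + -2 = 5) = -7 (attained at k = 1)
  C[2][1] = min over k of (A[2][0] + B[0][1] = -5 + 3 = -2, A[2][1] + B[1][1] = -2 + -2 = -4, A[2][2] + B[2][1] = 7 + -3 = 4) = -4 (attained at k = 1)
  C[2][2] = min over k of (A[2][0] + B[0][2] = -5 + 4 = -1, A[2][1] + B[1][2] = -2 + -5 = -7, A[2][2] + B[2][2] = 7 + 2 = 9) = -7 (attained at k = 1)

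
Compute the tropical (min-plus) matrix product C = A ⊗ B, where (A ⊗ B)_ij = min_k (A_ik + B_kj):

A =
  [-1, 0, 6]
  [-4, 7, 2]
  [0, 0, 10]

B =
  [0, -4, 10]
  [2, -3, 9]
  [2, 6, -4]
A ⊗ B =
  [-1, -5, 2]
  [-4, -8, -2]
  [0, -4, 6]

Apply the min-plus product entry-by-entry:
  C[0][0] = min over k of (A[0][0] + B[0][0] = -1 + 0 = -1, A[0][1] + B[1][0] = 0 + 2 = 2, A[0][2] + B[2][0] = 6 + 2 = 8) = -1 (attained at k = 0)
  C[0][1] = min over k of (A[0][0] + B[0][1] = -1 + -4 = -5, A[0][1] + B[1][1] = 0 + -3 = -3, A[0][2] + B[2][1] = 6 + 6 = 12) = -5 (attained at k = 0)
  C[0][2] = min over k of (A[0][0] + B[0][2] = -1 + 10 = 9, A[0][1] + B[1][2] = 0 + 9 = 9, A[0][2] + B[2][2] = 6 + -4 = 2) = 2 (attained at k = 2)
  C[1][0] = min over k of (A[1][0] + B[0][0] = -4 + 0 = -4, A[1][1] + B[1][0] = 7 + 2 = 9, A[1][2] + B[2][0] = 2 + 2 = 4) = -4 (attained at k = 0)
  C[1][1] = min over k of (A[1][0] + B[0][1] = -4 + -4 = -8, A[1][1] + B[1][1] = 7 + -3 = 4, A[1][2] + B[2][1] = 2 + 6 = 8) = -8 (attained at k = 0)
  C[1][2] = min over k of (A[1][0] + B[0][2] = -4 + 10 = 6, A[1][1] + B[1][2] = 7 + 9 = 16, A[1][2] + B[2][2] = 2 + -4 = -2) = -2 (attained at k = 2)
  C[2][0] = min over k of (A[2][0] + B[0][0] = 0 + 0 = 0, A[2][1] + B[1][0] = 0 + 2 = 2, A[2][2] + B[2][0] = 10 + 2 = 12) = 0 (attained at k = 0)
  C[2][1] = min over k of (A[2][0] + B[0][1] = 0 + -4 = -4, A[2][1] + B[1][1] = 0 + -3 = -3, A[2][2] + B[2][1] = 10 + 6 = 16) = -4 (attained at k = 0)
  C[2][2] = min over k of (A[2][0] + B[0][2] = 0 + 10 = 10, A[2][1] + B[1][2] = 0 + 9 = 9, A[2][2] + B[2][2] = 10 + -4 = 6) = 6 (attained at k = 2)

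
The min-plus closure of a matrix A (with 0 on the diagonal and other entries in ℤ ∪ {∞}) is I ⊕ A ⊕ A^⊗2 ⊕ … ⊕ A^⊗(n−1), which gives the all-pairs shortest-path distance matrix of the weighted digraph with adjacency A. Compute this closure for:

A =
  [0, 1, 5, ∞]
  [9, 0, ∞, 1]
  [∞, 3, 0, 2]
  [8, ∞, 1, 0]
Closure =
  [0, 1, 3, 2]
  [9, 0, 2, 1]
  [10, 3, 0, 2]
  [8, 4, 1, 0]

This is the Floyd-Warshall all-pairs shortest-path computation. For each intermediate vertex k = 0, 1, …, 3, update dist[i][j] ← min(dist[i][j], dist[i][k] + dist[k][j]). The final matrix gives, for each (i, j), the minimum total weight of any directed path from i to j (possibly empty when i = j).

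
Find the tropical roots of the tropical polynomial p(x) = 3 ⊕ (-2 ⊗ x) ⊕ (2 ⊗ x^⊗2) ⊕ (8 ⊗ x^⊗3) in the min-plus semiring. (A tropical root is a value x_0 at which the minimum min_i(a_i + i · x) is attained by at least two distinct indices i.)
Roots: {-6, -4, 5}

Each tropical root is a break point of the lower envelope of the lines y = a_i + i · x (there are 4 lines, with slopes 0, 1, ..., 3). Only the lines that attain the minimum somewhere contribute to roots; other lines are dominated. Here the surviving (envelope) indices are i = 3, i = 2, i = 1, i = 0.
Intersections between consecutive envelope lines give the roots: for adjacent envelope indices i < j the intersection is x = (a_i − a_j) / (j − i). Reading off the sorted break points: {-6, -4, 5}.
Verification: at each break x_0, at least two indices attain the minimum of min_i(a_i + i · x_0).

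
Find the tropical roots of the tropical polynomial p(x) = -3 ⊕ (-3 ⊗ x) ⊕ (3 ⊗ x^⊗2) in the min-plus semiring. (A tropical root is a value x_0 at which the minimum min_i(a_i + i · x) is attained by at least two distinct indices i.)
Roots: {-6, 0}

Each tropical root is a break point of the lower envelope of the lines y = a_i + i · x (there are 3 lines, with slopes 0, 1, ..., 2). Only the lines that attain the minimum somewhere contribute to roots; other lines are dominated. Here the surviving (envelope) indices are i = 2, i = 1, i = 0.
Intersections between consecutive envelope lines give the roots: for adjacent envelope indices i < j the intersection is x = (a_i − a_j) / (j − i). Reading off the sorted break points: {-6, 0}.
Verification: at each break x_0, at least two indices attain the minimum of min_i(a_i + i · x_0).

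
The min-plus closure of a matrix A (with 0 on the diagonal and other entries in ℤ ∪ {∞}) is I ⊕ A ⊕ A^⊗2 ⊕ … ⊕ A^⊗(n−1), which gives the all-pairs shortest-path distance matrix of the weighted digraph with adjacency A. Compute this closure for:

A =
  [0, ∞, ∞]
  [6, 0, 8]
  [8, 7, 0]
Closure =
  [0, ∞, ∞]
  [6, 0, 8]
  [8, 7, 0]

This is the Floyd-Warshall all-pairs shortest-path computation. For each intermediate vertex k = 0, 1, …, 2, update dist[i][j] ← min(dist[i][j], dist[i][k] + dist[k][j]). The final matrix gives, for each (i, j), the minimum total weight of any directed path from i to j (possibly empty when i = j).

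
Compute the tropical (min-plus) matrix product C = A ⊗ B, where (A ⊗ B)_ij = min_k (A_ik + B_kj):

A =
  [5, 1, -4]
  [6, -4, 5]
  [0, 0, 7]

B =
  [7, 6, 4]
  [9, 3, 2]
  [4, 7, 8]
A ⊗ B =
  [0, 3, 3]
  [5, -1, -2]
  [7, 3, 2]

Apply the min-plus product entry-by-entry:
  C[0][0] = min over k of (A[0][0] + B[0][0] = 5 + 7 = 12, A[0][1] + B[1][0] = 1 + 9 = 10, A[0][2] + B[2][0] = -4 + 4 = 0) = 0 (attained at k = 2)
  C[0][1] = min over k of (A[0][0] + B[0][1] = 5 + 6 = 11, A[0][1] + B[1][1] = 1 + 3 = 4, A[0][2] + B[2][1] = -4 + 7 = 3) = 3 (attained at k = 2)
  C[0][2] = min over k of (A[0][0] + B[0][2] = 5 + 4 = 9, A[0][1] + B[1][2] = 1 + 2 = 3, A[0][2] + B[2][2] = -4 + 8 = 4) = 3 (attained at k = 1)
  C[1][0] = min over k of (A[1][0] + B[0][0] = 6 + 7 = 13, A[1][1] + B[1][0] = -4 + 9 = 5, A[1][2] + B[2][0] = 5 + 4 = 9) = 5 (attained at k = 1)
  C[1][1] = min over k of (A[1][0] + B[0][1] = 6 + 6 = 12, A[1][1] + B[1][1] = -4 + 3 = -1, A[1][2] + B[2][1] = 5 + 7 = 12) = -1 (attained at k = 1)
  C[1][2] = min over k of (A[1][0] + B[0][2] = 6 + 4 = 10, A[1][1] + B[1][2] = -4 + 2 = -2, A[1][2] + B[2][2] = 5 + 8 = 13) = -2 (attained at k = 1)
  C[2][0] = min over k of (A[2][0] + B[0][0] = 0 + 7 = 7, A[2][1] + B[1][0] = 0 + 9 = 9, A[2][2] + B[2][0] = 7 + 4 = 11) = 7 (attained at k = 0)
  C[2][1] = min over k of (A[2][0] + B[0][1] = 0 + 6 = 6, A[2][1] + B[1][1] = 0 + 3 = 3, A[2][2] + B[2][1] = 7 + 7 = 14) = 3 (attained at k = 1)
  C[2][2] = min over k of (A[2][0] + B[0][2] = 0 + 4 = 4, A[2][1] + B[1][2] = 0 + 2 = 2, A[2][2] + B[2][2] = 7 + 8 = 15) = 2 (attained at k = 1)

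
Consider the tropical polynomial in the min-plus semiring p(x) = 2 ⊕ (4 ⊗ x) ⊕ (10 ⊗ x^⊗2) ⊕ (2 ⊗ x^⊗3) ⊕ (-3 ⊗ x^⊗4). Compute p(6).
p(6) = 2

A tropical monomial a ⊗ x^⊗i evaluates to a + i · x. Evaluating each term at x = 6:
  Term 0 contributes 2 + 0 · 6 = 2
  Term 1 contributes 4 + 1 · 6 = 10
  Term 2 contributes 10 + 2 · 6 = 22
  Term 3 contributes 2 + 3 · 6 = 20
  Term 4 contributes -3 + 4 · 6 = 21
p(6) = ⊕ of these = min[2, 10, 22, 20, 21] = 2.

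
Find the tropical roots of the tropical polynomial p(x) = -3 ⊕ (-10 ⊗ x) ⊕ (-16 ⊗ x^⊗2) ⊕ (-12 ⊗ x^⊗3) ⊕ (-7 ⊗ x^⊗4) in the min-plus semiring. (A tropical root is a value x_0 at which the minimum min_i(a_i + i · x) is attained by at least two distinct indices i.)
Roots: {-5, -4, 6, 7}

Each tropical root is a break point of the lower envelope of the lines y = a_i + i · x (there are 5 lines, with slopes 0, 1, ..., 4). Only the lines that attain the minimum somewhere contribute to roots; other lines are dominated. Here the surviving (envelope) indices are i = 4, i = 3, i = 2, i = 1, i = 0.
Intersections between consecutive envelope lines give the roots: for adjacent envelope indices i < j the intersection is x = (a_i − a_j) / (j − i). Reading off the sorted break points: {-5, -4, 6, 7}.
Verification: at each break x_0, at least two indices attain the minimum of min_i(a_i + i · x_0).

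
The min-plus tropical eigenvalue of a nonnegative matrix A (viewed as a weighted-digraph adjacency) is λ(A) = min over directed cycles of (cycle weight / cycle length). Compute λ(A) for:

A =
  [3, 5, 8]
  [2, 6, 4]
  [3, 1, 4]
λ(A) = 5/2

Enumerate directed cycles and compute their means (weight / length). Sample:
  cycle 0 → 0: weight = 3, length = 1, mean = 3/1 ≈ 3.000
  cycle 1 → 1: weight = 6, length = 1, mean = 6/1 ≈ 6.000
  cycle 2 → 2: weight = 4, length = 1, mean = 4/1 ≈ 4.000
  cycle 0 → 1 → 0: weight = 7, length = 2, mean = 7/2 ≈ 3.500
  cycle 0 → 2 → 0: weight = 11, length = 2, mean = 11/2 ≈ 5.500
  cycle 1 → 0 → 1: weight = 7, length = 2, mean = 7/2 ≈ 3.500
Minimum mean = 2.500, attained e.g. along the cycle 1 → 2 → 1 with weight 5 and length 2. So λ(A) = 5/2 = 5/2.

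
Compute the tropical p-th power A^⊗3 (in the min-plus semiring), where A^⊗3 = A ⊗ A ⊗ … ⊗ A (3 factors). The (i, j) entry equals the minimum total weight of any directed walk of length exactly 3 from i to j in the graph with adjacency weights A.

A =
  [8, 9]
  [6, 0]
A^⊗3 =
  [15, 9]
  [6, 0]

Each entry (A^⊗3)_ij equals the minimum over all length-3 walks i = v_0 → v_1 → … → v_3 = j of Σ_t A[v_t][v_{t+1}]. For example, for (i, j) = (0, 1) we minimise over 4 possible intermediate vertex sequences; the minimum is 9, attained along the walk 0 → 1 → 1 → 1.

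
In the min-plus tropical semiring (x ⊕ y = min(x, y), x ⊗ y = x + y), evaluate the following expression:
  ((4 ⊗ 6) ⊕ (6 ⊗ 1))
((4 ⊗ 6) ⊕ (6 ⊗ 1)) = 7

Expand innermost to outermost. Recall ⊕ takes the minimum of its arguments and ⊗ takes their sum. Working out the expression ((4 ⊗ 6) ⊕ (6 ⊗ 1)) gives 7.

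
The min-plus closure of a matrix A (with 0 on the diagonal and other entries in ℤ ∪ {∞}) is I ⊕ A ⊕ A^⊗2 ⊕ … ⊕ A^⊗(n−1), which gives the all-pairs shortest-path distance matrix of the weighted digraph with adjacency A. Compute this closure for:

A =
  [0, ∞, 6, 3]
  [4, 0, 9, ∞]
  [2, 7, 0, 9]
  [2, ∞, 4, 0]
Closure =
  [0, 13, 6, 3]
  [4, 0, 9, 7]
  [2, 7, 0, 5]
  [2, 11, 4, 0]

This is the Floyd-Warshall all-pairs shortest-path computation. For each intermediate vertex k = 0, 1, …, 3, update dist[i][j] ← min(dist[i][j], dist[i][k] + dist[k][j]). The final matrix gives, for each (i, j), the minimum total weight of any directed path from i to j (possibly empty when i = j).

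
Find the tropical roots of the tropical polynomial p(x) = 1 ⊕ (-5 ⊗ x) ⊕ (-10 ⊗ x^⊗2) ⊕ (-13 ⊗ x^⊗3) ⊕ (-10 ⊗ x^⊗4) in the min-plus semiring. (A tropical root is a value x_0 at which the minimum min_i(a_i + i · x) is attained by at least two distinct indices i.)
Roots: {-3, 3, 5, 6}

Each tropical root is a break point of the lower envelope of the lines y = a_i + i · x (there are 5 lines, with slopes 0, 1, ..., 4). Only the lines that attain the minimum somewhere contribute to roots; other lines are dominated. Here the surviving (envelope) indices are i = 4, i = 3, i = 2, i = 1, i = 0.
Intersections between consecutive envelope lines give the roots: for adjacent envelope indices i < j the intersection is x = (a_i − a_j) / (j − i). Reading off the sorted break points: {-3, 3, 5, 6}.
Verification: at each break x_0, at least two indices attain the minimum of min_i(a_i + i · x_0).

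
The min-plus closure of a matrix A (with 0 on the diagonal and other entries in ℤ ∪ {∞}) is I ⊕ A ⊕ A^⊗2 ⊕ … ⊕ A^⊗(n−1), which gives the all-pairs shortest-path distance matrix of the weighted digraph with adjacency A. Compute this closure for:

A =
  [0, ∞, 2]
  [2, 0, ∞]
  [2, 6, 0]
Closure =
  [0, 8, 2]
  [2, 0, 4]
  [2, 6, 0]

This is the Floyd-Warshall all-pairs shortest-path computation. For each intermediate vertex k = 0, 1, …, 2, update dist[i][j] ← min(dist[i][j], dist[i][k] + dist[k][j]). The final matrix gives, for each (i, j), the minimum total weight of any directed path from i to j (possibly empty when i = j).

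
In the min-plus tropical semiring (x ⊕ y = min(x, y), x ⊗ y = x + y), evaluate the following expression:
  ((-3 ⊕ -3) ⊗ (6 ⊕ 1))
((-3 ⊕ -3) ⊗ (6 ⊕ 1)) = -2

Expand innermost to outermost. Recall ⊕ takes the minimum of its arguments and ⊗ takes their sum. Working out the expression ((-3 ⊕ -3) ⊗ (6 ⊕ 1)) gives -2.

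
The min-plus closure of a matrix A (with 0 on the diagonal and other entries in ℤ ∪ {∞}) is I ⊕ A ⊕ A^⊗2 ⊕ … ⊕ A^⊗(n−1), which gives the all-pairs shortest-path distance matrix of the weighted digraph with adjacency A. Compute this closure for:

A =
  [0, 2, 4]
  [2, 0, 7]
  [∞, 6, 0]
Closure =
  [0, 2, 4]
  [2, 0, 6]
  [8, 6, 0]

This is the Floyd-Warshall all-pairs shortest-path computation. For each intermediate vertex k = 0, 1, …, 2, update dist[i][j] ← min(dist[i][j], dist[i][k] + dist[k][j]). The final matrix gives, for each (i, j), the minimum total weight of any directed path from i to j (possibly empty when i = j).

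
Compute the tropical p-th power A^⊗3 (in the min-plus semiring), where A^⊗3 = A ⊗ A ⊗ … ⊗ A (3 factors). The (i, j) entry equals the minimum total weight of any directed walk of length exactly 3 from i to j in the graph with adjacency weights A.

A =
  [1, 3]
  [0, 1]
A^⊗3 =
  [3, 5]
  [2, 3]

Each entry (A^⊗3)_ij equals the minimum over all length-3 walks i = v_0 → v_1 → … → v_3 = j of Σ_t A[v_t][v_{t+1}]. For example, for (i, j) = (0, 1) we minimise over 4 possible intermediate vertex sequences; the minimum is 5, attained along the walk 0 → 0 → 0 → 1.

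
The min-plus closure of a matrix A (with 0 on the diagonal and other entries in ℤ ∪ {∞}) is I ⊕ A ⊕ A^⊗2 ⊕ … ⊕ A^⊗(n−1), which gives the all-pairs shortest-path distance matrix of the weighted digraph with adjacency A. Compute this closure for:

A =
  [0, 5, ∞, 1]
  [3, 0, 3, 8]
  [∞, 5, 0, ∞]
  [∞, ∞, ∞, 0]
Closure =
  [0, 5, 8, 1]
  [3, 0, 3, 4]
  [8, 5, 0, 9]
  [∞, ∞, ∞, 0]

This is the Floyd-Warshall all-pairs shortest-path computation. For each intermediate vertex k = 0, 1, …, 3, update dist[i][j] ← min(dist[i][j], dist[i][k] + dist[k][j]). The final matrix gives, for each (i, j), the minimum total weight of any directed path from i to j (possibly empty when i = j).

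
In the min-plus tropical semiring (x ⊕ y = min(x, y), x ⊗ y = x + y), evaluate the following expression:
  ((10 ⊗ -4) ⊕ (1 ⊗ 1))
((10 ⊗ -4) ⊕ (1 ⊗ 1)) = 2

Expand innermost to outermost. Recall ⊕ takes the minimum of its arguments and ⊗ takes their sum. Working out the expression ((10 ⊗ -4) ⊕ (1 ⊗ 1)) gives 2.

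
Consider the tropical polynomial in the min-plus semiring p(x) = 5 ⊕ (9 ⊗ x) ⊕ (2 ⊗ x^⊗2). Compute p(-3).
p(-3) = -4

A tropical monomial a ⊗ x^⊗i evaluates to a + i · x. Evaluating each term at x = -3:
  Term 0 contributes 5 + 0 · -3 = 5
  Term 1 contributes 9 + 1 · -3 = 6
  Term 2 contributes 2 + 2 · -3 = -4
p(-3) = ⊕ of these = min[5, 6, -4] = -4.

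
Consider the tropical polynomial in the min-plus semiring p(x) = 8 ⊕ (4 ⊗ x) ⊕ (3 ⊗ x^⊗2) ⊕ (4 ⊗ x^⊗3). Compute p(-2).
p(-2) = -2

A tropical monomial a ⊗ x^⊗i evaluates to a + i · x. Evaluating each term at x = -2:
  Term 0 contributes 8 + 0 · -2 = 8
  Term 1 contributes 4 + 1 · -2 = 2
  Term 2 contributes 3 + 2 · -2 = -1
  Term 3 contributes 4 + 3 · -2 = -2
p(-2) = ⊕ of these = min[8, 2, -1, -2] = -2.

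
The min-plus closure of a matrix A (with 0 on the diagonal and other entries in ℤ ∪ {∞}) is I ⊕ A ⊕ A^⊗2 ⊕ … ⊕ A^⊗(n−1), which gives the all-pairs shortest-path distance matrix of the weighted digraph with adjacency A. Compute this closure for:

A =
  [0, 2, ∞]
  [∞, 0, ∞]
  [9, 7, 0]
Closure =
  [0, 2, ∞]
  [∞, 0, ∞]
  [9, 7, 0]

This is the Floyd-Warshall all-pairs shortest-path computation. For each intermediate vertex k = 0, 1, …, 2, update dist[i][j] ← min(dist[i][j], dist[i][k] + dist[k][j]). The final matrix gives, for each (i, j), the minimum total weight of any directed path from i to j (possibly empty when i = j).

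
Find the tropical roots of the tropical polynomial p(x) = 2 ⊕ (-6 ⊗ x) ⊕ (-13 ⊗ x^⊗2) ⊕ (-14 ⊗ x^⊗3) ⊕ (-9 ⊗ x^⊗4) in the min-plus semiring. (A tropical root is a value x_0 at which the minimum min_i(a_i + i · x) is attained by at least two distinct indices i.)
Roots: {-5, 1, 7, 8}

Each tropical root is a break point of the lower envelope of the lines y = a_i + i · x (there are 5 lines, with slopes 0, 1, ..., 4). Only the lines that attain the minimum somewhere contribute to roots; other lines are dominated. Here the surviving (envelope) indices are i = 4, i = 3, i = 2, i = 1, i = 0.
Intersections between consecutive envelope lines give the roots: for adjacent envelope indices i < j the intersection is x = (a_i − a_j) / (j − i). Reading off the sorted break points: {-5, 1, 7, 8}.
Verification: at each break x_0, at least two indices attain the minimum of min_i(a_i + i · x_0).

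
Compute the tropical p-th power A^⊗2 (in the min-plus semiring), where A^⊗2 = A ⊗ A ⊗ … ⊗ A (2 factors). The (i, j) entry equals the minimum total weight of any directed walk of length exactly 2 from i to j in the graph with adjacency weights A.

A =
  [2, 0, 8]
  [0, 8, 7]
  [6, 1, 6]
A^⊗2 =
  [0, 2, 7]
  [2, 0, 8]
  [1, 6, 8]

Each entry (A^⊗2)_ij equals the minimum over all length-2 walks i = v_0 → v_1 → … → v_2 = j of Σ_t A[v_t][v_{t+1}]. For example, for (i, j) = (0, 2) we minimise over 3 possible intermediate vertex sequences; the minimum is 7, attained along the walk 0 → 1 → 2.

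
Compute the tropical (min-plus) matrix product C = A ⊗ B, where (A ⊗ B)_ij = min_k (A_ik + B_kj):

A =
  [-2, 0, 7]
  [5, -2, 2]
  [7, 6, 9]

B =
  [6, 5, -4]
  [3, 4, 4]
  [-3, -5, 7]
A ⊗ B =
  [3, 2, -6]
  [-1, -3, 1]
  [6, 4, 3]

Apply the min-plus product entry-by-entry:
  C[0][0] = min over k of (A[0][0] + B[0][0] = -2 + 6 = 4, A[0][1] + B[1][0] = 0 + 3 = 3, A[0][2] + B[2][0] = 7 + -3 = 4) = 3 (attained at k = 1)
  C[0][1] = min over k of (A[0][0] + B[0][1] = -2 + 5 = 3, A[0][1] + B[1][1] = 0 + 4 = 4, A[0][2] + B[2][1] = 7 + -5 = 2) = 2 (attained at k = 2)
  C[0][2] = min over k of (A[0][0] + B[0][2] = -2 + -4 = -6, A[0][1] + B[1][2] = 0 + 4 = 4, A[0][2] + B[2][2] = 7 + 7 = 14) = -6 (attained at k = 0)
  C[1][0] = min over k of (A[1][0] + B[0][0] = 5 + 6 = 11, A[1][1] + B[1][0] = -2 + 3 = 1, A[1][2] + B[2][0] = 2 + -3 = -1) = -1 (attained at k = 2)
  C[1][1] = min over k of (A[1][0] + B[0][1] = 5 + 5 = 10, A[1][1] + B[1][1] = -2 + 4 = 2, A[1][2] + B[2][1] = 2 + -5 = -3) = -3 (attained at k = 2)
  C[1][2] = min over k of (A[1][0] + B[0][2] = 5 + -4 = 1, A[1][1] + B[1][2] = -2 + 4 = 2, A[1][2] + B[2][2] = 2 + 7 = 9) = 1 (attained at k = 0)
  C[2][0] = min over k of (A[2][0] + B[0][0] = 7 + 6 = 13, A[2][1] + B[1][0] = 6 + 3 = 9, A[2][2] + B[2][0] = 9 + -3 = 6) = 6 (attained at k = 2)
  C[2][1] = min over k of (A[2][0] + B[0][1] = 7 + 5 = 12, A[2][1] + B[1][1] = 6 + 4 = 10, A[2][2] + B[2][1] = 9 + -5 = 4) = 4 (attained at k = 2)
  C[2][2] = min over k of (A[2][0] + B[0][2] = 7 + -4 = 3, A[2][1] + B[1][2] = 6 + 4 = 10, A[2][2] + B[2][2] = 9 + 7 = 16) = 3 (attained at k = 0)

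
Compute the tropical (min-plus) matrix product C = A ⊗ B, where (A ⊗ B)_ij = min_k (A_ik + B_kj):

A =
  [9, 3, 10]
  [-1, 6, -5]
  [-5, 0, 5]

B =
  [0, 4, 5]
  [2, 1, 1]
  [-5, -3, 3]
A ⊗ B =
  [5, 4, 4]
  [-10, -8, -2]
  [-5, -1, 0]

Apply the min-plus product entry-by-entry:
  C[0][0] = min over k of (A[0][0] + B[0][0] = 9 + 0 = 9, A[0][1] + B[1][0] = 3 + 2 = 5, A[0][2] + B[2][0] = 10 + -5 = 5) = 5 (attained at k = 1)
  C[0][1] = min over k of (A[0][0] + B[0][1] = 9 + 4 = 13, A[0][1] + B[1][1] = 3 + 1 = 4, A[0][2] + B[2][1] = 10 + -3 = 7) = 4 (attained at k = 1)
  C[0][2] = min over k of (A[0][0] + B[0][2] = 9 + 5 = 14, A[0][1] + B[1][2] = 3 + 1 = 4, A[0][2] + B[2][2] = 10 + 3 = 13) = 4 (attained at k = 1)
  C[1][0] = min over k of (A[1][0] + B[0][0] = -1 + 0 = -1, A[1][1] + B[1][0] = 6 + 2 = 8, A[1][2] + B[2][0] = -5 + -5 = -10) = -10 (attained at k = 2)
  C[1][1] = min over k of (A[1][0] + B[0][1] = -1 + 4 = 3, A[1][1] + B[1][1] = 6 + 1 = 7, A[1][2] + B[2][1] = -5 + -3 = -8) = -8 (attained at k = 2)
  C[1][2] = min over k of (A[1][0] + B[0][2] = -1 + 5 = 4, A[1][1] + B[1][2] = 6 + 1 = 7, A[1][2] + B[2][2] = -5 + 3 = -2) = -2 (attained at k = 2)
  C[2][0] = min over k of (A[2][0] + B[0][0] = -5 + 0 = -5, A[2][1] + B[1][0] = 0 + 2 = 2, A[2][2] + B[2][0] = 5 + -5 = 0) = -5 (attained at k = 0)
  C[2][1] = min over k of (A[2][0] + B[0][1] = -5 + 4 = -1, A[2][1] + B[1][1] = 0 + 1 = 1, A[2][2] + B[2][1] = 5 + -3 = 2) = -1 (attained at k = 0)
  C[2][2] = min over k of (A[2][0] + B[0][2] = -5 + 5 = 0, A[2][1] + B[1][2] = 0 + 1 = 1, A[2][2] + B[2][2] = 5 + 3 = 8) = 0 (attained at k = 0)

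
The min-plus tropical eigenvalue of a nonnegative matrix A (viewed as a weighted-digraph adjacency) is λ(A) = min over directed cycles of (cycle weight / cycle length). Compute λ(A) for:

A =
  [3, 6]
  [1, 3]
λ(A) = 3

Enumerate directed cycles and compute their means (weight / length). Sample:
  cycle 0 → 0: weight = 3, length = 1, mean = 3/1 ≈ 3.000
  cycle 1 → 1: weight = 3, length = 1, mean = 3/1 ≈ 3.000
  cycle 0 → 1 → 0: weight = 7, length = 2, mean = 7/2 ≈ 3.500
  cycle 1 → 0 → 1: weight = 7, length = 2, mean = 7/2 ≈ 3.500
Minimum mean = 3.000, attained e.g. along the cycle 0 → 0 with weight 3 and length 1. So λ(A) = 3/1 = 3.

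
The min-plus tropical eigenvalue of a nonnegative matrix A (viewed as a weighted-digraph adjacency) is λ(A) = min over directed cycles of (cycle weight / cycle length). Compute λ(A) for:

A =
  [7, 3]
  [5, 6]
λ(A) = 4

Enumerate directed cycles and compute their means (weight / length). Sample:
  cycle 0 → 0: weight = 7, length = 1, mean = 7/1 ≈ 7.000
  cycle 1 → 1: weight = 6, length = 1, mean = 6/1 ≈ 6.000
  cycle 0 → 1 → 0: weight = 8, length = 2, mean = 8/2 ≈ 4.000
  cycle 1 → 0 → 1: weight = 8, length = 2, mean = 8/2 ≈ 4.000
Minimum mean = 4.000, attained e.g. along the cycle 0 → 1 → 0 with weight 8 and length 2. So λ(A) = 8/2 = 4.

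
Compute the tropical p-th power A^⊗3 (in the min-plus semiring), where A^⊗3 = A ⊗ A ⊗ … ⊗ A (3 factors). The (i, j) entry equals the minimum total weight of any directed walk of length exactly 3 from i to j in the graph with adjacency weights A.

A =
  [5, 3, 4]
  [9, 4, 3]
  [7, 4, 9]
A^⊗3 =
  [13, 10, 10]
  [14, 11, 10]
  [14, 11, 11]

Each entry (A^⊗3)_ij equals the minimum over all length-3 walks i = v_0 → v_1 → … → v_3 = j of Σ_t A[v_t][v_{t+1}]. For example, for (i, j) = (0, 2) we minimise over 9 possible intermediate vertex sequences; the minimum is 10, attained along the walk 0 → 1 → 1 → 2.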